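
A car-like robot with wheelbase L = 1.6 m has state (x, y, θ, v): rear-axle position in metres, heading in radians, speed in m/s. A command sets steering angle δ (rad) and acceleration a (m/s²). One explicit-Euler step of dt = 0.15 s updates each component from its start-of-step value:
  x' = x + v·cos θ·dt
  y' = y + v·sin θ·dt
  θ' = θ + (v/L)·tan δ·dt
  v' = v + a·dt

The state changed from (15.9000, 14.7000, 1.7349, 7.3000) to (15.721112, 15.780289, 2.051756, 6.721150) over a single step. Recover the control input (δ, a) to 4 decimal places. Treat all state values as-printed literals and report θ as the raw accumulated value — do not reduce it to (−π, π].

a = (v'−v)/dt = (-0.578850)/0.15 = -3.8590
Δθ = θ'−θ = 0.316856;  (v·dt/L) = 7.3000·0.15/1.6 = 0.684375
tan δ = Δθ·L/(v·dt) = 0.462986  →  δ = 0.4336

δ = 0.4336, a = -3.8590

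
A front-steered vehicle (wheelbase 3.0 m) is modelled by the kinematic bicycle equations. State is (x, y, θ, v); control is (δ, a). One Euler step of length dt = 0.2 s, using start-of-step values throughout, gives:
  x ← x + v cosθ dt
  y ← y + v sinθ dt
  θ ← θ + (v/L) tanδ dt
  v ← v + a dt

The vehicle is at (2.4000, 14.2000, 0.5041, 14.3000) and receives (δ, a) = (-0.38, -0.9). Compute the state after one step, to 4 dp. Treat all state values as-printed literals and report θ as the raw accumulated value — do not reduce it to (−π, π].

x' = 2.4000 + 14.3000·cos(0.5041)·0.2 = 4.9042
y' = 14.2000 + 14.3000·sin(0.5041)·0.2 = 15.5814
θ' = 0.5041 + (14.3000/3.0)·tan(-0.38)·0.2 = 0.1233
v' = 14.3000 − 0.9000·0.2 = 14.1200

(4.9042, 15.5814, 0.1233, 14.1200)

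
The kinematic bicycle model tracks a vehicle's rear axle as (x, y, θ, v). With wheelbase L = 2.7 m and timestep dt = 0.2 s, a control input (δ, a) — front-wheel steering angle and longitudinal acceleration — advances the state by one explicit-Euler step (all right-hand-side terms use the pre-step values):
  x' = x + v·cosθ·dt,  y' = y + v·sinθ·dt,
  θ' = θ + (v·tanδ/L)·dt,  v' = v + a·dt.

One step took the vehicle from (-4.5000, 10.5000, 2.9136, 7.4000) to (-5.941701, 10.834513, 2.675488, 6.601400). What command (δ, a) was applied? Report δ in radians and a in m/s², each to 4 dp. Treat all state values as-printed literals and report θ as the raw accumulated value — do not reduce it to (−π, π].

δ = -0.4098, a = -3.9930

a = (v'−v)/dt = (-0.798600)/0.2 = -3.9930
Δθ = θ'−θ = -0.238112;  (v·dt/L) = 7.4000·0.2/2.7 = 0.548148
tan δ = Δθ·L/(v·dt) = -0.434394  →  δ = -0.4098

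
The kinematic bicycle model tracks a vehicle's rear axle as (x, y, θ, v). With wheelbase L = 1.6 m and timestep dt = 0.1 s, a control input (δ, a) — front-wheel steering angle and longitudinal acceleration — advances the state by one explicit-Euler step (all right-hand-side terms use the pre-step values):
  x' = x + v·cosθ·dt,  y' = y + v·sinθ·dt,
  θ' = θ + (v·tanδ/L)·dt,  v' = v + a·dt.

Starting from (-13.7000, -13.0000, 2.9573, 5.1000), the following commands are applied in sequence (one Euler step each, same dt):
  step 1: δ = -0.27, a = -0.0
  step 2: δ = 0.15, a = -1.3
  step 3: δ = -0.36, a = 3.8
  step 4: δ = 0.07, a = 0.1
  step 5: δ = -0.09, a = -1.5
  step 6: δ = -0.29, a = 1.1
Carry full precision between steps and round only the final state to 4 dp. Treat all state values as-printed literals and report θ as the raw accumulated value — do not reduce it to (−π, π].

(-16.6802, -12.1345, 2.6964, 5.3200)

after step 1 (δ=-0.27, a=-0.0): (-14.201364, -12.906542, 2.869083, 5.100000)
after step 2 (δ=0.15, a=-1.3): (-14.692544, -12.769276, 2.917258, 4.970000)
after step 3 (δ=-0.36, a=3.8): (-15.177090, -12.658714, 2.800338, 5.350000)
after step 4 (δ=0.07, a=0.1): (-15.681240, -12.479666, 2.823782, 5.360000)
after step 5 (δ=-0.09, a=-1.5): (-16.190398, -12.312172, 2.793550, 5.210000)
after step 6 (δ=-0.29, a=1.1): (-16.680160, -12.134481, 2.696380, 5.320000)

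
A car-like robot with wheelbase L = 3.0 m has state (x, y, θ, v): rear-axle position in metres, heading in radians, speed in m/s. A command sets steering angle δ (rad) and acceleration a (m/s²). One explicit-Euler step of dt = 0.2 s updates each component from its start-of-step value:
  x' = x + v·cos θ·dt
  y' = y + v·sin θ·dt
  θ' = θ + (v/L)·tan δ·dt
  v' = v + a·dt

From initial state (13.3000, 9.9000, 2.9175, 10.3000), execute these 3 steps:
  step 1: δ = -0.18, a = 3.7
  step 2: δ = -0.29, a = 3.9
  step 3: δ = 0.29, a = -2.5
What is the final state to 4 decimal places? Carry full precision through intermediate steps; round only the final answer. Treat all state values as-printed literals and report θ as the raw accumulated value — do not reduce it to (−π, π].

after step 1 (δ=-0.18, a=3.7): (11.291508, 10.357777, 2.792548, 11.040000)
after step 2 (δ=-0.29, a=3.9): (9.216651, 11.112914, 2.572916, 11.820000)
after step 3 (δ=0.29, a=-2.5): (7.224711, 12.385970, 2.808065, 11.320000)

(7.2247, 12.3860, 2.8081, 11.3200)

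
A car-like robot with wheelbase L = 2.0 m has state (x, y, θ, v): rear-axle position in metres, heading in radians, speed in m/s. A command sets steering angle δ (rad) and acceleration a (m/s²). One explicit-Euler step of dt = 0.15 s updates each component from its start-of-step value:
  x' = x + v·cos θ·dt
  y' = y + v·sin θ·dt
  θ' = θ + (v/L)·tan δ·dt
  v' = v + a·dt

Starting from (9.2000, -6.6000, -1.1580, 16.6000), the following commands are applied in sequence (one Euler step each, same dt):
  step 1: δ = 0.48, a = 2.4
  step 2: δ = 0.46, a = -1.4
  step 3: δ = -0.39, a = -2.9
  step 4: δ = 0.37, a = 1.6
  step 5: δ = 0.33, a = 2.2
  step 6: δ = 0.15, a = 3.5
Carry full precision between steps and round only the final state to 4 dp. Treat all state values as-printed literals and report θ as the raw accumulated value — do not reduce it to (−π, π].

(21.8651, -9.3469, 0.6953, 17.4100)

after step 1 (δ=0.48, a=2.4): (10.198919, -8.880846, -0.509839, 16.960000)
after step 2 (δ=0.46, a=-1.4): (12.419380, -10.122413, 0.120371, 16.750000)
after step 3 (δ=-0.39, a=-2.9): (14.913700, -9.820710, -0.396016, 16.315000)
after step 4 (δ=0.37, a=1.6): (17.171545, -10.764727, 0.078583, 16.555000)
after step 5 (δ=0.33, a=2.2): (19.647132, -10.569787, 0.503870, 16.885000)
after step 6 (δ=0.15, a=3.5): (21.865113, -9.346929, 0.695264, 17.410000)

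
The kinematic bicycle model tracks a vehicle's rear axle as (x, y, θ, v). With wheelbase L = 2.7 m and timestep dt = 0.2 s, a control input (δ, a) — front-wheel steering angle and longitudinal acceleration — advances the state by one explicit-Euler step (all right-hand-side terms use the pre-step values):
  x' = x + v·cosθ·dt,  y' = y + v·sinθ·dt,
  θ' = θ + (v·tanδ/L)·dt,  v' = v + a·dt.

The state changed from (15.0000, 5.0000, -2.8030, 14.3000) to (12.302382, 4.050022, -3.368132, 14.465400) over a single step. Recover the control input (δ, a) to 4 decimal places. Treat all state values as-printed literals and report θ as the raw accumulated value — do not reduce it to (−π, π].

a = (v'−v)/dt = (0.165400)/0.2 = 0.8270
Δθ = θ'−θ = -0.565132;  (v·dt/L) = 14.3000·0.2/2.7 = 1.059259
tan δ = Δθ·L/(v·dt) = -0.533516  →  δ = -0.4901

δ = -0.4901, a = 0.8270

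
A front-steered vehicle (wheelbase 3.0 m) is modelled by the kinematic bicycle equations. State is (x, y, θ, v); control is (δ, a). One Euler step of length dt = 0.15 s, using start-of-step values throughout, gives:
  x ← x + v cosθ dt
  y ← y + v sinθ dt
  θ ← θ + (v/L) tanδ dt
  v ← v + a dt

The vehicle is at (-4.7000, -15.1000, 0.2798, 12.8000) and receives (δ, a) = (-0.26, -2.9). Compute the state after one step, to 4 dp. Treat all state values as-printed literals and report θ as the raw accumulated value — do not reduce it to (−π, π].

(-2.8547, -14.5698, 0.1095, 12.3650)

x' = -4.7000 + 12.8000·cos(0.2798)·0.15 = -2.8547
y' = -15.1000 + 12.8000·sin(0.2798)·0.15 = -14.5698
θ' = 0.2798 + (12.8000/3.0)·tan(-0.26)·0.15 = 0.1095
v' = 12.8000 − 2.9000·0.15 = 12.3650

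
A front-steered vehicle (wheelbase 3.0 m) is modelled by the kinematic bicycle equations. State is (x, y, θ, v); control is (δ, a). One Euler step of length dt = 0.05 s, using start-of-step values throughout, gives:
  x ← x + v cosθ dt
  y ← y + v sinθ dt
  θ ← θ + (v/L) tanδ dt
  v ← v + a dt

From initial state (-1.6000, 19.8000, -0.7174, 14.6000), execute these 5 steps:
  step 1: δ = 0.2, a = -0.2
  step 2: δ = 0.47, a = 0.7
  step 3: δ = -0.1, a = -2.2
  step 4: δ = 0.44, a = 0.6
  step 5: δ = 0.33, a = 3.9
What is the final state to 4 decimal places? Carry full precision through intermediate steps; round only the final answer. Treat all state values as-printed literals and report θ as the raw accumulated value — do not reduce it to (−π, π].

(1.4128, 17.7786, -0.3721, 14.7400)

after step 1 (δ=0.2, a=-0.2): (-1.049932, 19.320078, -0.668074, 14.590000)
after step 2 (δ=0.47, a=0.7): (-0.477263, 18.868171, -0.544554, 14.625000)
after step 3 (δ=-0.1, a=-2.2): (0.148218, 18.489357, -0.569010, 14.515000)
after step 4 (δ=0.44, a=0.6): (0.759615, 18.098324, -0.455120, 14.545000)
after step 5 (δ=0.33, a=3.9): (1.412837, 17.778646, -0.372087, 14.740000)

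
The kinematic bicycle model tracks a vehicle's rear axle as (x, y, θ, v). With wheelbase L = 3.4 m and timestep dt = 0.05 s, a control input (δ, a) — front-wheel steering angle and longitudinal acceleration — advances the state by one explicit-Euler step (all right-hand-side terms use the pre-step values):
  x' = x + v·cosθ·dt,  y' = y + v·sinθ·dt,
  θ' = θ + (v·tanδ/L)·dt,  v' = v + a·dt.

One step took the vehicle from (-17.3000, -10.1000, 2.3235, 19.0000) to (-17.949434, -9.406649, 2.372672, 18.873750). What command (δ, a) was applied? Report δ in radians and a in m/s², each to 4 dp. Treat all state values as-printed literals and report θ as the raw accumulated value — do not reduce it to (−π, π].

δ = 0.1742, a = -2.5250

a = (v'−v)/dt = (-0.126250)/0.05 = -2.5250
Δθ = θ'−θ = 0.049172;  (v·dt/L) = 19.0000·0.05/3.4 = 0.279412
tan δ = Δθ·L/(v·dt) = 0.175984  →  δ = 0.1742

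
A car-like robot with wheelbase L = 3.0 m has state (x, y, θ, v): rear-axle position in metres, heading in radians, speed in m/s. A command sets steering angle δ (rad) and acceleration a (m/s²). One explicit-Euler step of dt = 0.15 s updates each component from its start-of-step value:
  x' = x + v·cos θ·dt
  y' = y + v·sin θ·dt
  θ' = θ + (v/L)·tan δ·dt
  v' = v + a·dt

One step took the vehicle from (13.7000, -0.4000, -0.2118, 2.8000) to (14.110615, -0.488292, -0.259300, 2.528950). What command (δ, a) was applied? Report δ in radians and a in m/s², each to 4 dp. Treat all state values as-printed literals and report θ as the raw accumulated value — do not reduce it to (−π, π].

δ = -0.3271, a = -1.8070

a = (v'−v)/dt = (-0.271050)/0.15 = -1.8070
Δθ = θ'−θ = -0.047500;  (v·dt/L) = 2.8000·0.15/3.0 = 0.140000
tan δ = Δθ·L/(v·dt) = -0.339286  →  δ = -0.3271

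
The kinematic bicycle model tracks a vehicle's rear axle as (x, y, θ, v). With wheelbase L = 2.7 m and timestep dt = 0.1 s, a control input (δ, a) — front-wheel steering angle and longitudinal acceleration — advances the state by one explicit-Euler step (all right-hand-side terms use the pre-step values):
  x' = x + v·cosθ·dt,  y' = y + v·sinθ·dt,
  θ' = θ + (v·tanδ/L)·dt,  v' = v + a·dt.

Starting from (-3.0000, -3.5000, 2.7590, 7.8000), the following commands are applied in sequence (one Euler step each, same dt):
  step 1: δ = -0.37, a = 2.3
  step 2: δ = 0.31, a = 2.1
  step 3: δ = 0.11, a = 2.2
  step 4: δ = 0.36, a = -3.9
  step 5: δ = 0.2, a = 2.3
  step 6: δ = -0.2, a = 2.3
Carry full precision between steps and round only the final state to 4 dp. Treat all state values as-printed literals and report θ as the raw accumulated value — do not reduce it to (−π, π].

after step 1 (δ=-0.37, a=2.3): (-3.723606, -3.208805, 2.646951, 8.030000)
after step 2 (δ=0.31, a=2.1): (-4.430357, -2.827608, 2.742218, 8.240000)
after step 3 (δ=0.11, a=2.2): (-5.189512, -2.507202, 2.775925, 8.460000)
after step 4 (δ=0.36, a=-3.9): (-5.979579, -2.204695, 2.893864, 8.070000)
after step 5 (δ=0.2, a=2.3): (-6.761943, -2.006817, 2.954452, 8.300000)
after step 6 (δ=-0.2, a=2.3): (-7.577451, -1.852395, 2.892138, 8.530000)

(-7.5775, -1.8524, 2.8921, 8.5300)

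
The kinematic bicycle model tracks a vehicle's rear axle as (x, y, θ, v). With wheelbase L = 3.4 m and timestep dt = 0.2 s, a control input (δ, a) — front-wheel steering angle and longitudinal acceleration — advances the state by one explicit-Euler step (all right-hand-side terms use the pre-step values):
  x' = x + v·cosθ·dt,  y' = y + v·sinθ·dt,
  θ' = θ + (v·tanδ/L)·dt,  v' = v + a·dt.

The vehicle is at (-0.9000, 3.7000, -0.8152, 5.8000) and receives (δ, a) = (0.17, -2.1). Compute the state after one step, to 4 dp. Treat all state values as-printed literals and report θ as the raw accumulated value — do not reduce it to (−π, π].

(-0.1046, 2.8557, -0.7566, 5.3800)

x' = -0.9000 + 5.8000·cos(-0.8152)·0.2 = -0.1046
y' = 3.7000 + 5.8000·sin(-0.8152)·0.2 = 2.8557
θ' = -0.8152 + (5.8000/3.4)·tan(0.17)·0.2 = -0.7566
v' = 5.8000 − 2.1000·0.2 = 5.3800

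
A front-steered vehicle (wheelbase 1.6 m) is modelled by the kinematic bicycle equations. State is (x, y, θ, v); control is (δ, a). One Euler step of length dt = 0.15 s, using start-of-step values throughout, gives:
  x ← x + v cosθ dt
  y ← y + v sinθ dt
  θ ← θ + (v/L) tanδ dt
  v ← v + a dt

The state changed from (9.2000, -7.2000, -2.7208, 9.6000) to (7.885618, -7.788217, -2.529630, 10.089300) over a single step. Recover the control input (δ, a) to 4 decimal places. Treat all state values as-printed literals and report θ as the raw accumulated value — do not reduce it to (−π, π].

δ = 0.2093, a = 3.2620

a = (v'−v)/dt = (0.489300)/0.15 = 3.2620
Δθ = θ'−θ = 0.191170;  (v·dt/L) = 9.6000·0.15/1.6 = 0.900000
tan δ = Δθ·L/(v·dt) = 0.212411  →  δ = 0.2093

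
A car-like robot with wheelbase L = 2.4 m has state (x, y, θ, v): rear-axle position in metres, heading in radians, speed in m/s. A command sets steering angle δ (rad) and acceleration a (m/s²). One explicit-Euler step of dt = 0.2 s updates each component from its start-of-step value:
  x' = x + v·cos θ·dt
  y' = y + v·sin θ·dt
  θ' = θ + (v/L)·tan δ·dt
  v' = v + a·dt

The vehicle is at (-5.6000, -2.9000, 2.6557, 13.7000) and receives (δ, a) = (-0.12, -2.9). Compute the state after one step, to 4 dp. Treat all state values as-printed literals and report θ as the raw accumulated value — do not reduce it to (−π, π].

x' = -5.6000 + 13.7000·cos(2.6557)·0.2 = -8.0229
y' = -2.9000 + 13.7000·sin(2.6557)·0.2 = -1.6204
θ' = 2.6557 + (13.7000/2.4)·tan(-0.12)·0.2 = 2.5180
v' = 13.7000 − 2.9000·0.2 = 13.1200

(-8.0229, -1.6204, 2.5180, 13.1200)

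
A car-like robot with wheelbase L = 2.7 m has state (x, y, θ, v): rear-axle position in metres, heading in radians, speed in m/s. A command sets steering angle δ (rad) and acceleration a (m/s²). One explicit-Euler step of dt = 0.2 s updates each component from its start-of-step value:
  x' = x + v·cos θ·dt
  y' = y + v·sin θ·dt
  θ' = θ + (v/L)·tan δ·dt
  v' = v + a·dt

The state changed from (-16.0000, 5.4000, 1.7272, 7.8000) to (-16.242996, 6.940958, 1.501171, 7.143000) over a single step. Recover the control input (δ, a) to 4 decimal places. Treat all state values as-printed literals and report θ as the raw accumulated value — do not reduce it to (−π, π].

δ = -0.3729, a = -3.2850

a = (v'−v)/dt = (-0.657000)/0.2 = -3.2850
Δθ = θ'−θ = -0.226029;  (v·dt/L) = 7.8000·0.2/2.7 = 0.577778
tan δ = Δθ·L/(v·dt) = -0.391204  →  δ = -0.3729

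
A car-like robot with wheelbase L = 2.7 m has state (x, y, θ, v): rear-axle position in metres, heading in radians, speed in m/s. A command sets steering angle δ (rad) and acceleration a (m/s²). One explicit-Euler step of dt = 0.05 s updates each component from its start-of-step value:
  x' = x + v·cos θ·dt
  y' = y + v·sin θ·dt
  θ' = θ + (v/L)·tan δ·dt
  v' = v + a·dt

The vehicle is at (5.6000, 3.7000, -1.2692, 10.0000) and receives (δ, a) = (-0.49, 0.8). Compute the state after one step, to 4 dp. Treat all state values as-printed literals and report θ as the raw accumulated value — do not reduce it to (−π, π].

(5.7485, 3.2226, -1.3680, 10.0400)

x' = 5.6000 + 10.0000·cos(-1.2692)·0.05 = 5.7485
y' = 3.7000 + 10.0000·sin(-1.2692)·0.05 = 3.2226
θ' = -1.2692 + (10.0000/2.7)·tan(-0.49)·0.05 = -1.3680
v' = 10.0000 + 0.8000·0.05 = 10.0400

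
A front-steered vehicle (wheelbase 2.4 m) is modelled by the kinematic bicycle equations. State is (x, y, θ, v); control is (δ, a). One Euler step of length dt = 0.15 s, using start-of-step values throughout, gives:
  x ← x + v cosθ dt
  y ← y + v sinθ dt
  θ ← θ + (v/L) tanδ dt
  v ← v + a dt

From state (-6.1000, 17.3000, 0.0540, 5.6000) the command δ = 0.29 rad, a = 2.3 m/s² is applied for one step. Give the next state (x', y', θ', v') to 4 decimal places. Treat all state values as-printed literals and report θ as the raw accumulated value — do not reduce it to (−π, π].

x' = -6.1000 + 5.6000·cos(0.0540)·0.15 = -5.2612
y' = 17.3000 + 5.6000·sin(0.0540)·0.15 = 17.3453
θ' = 0.0540 + (5.6000/2.4)·tan(0.29)·0.15 = 0.1584
v' = 5.6000 + 2.3000·0.15 = 5.9450

(-5.2612, 17.3453, 0.1584, 5.9450)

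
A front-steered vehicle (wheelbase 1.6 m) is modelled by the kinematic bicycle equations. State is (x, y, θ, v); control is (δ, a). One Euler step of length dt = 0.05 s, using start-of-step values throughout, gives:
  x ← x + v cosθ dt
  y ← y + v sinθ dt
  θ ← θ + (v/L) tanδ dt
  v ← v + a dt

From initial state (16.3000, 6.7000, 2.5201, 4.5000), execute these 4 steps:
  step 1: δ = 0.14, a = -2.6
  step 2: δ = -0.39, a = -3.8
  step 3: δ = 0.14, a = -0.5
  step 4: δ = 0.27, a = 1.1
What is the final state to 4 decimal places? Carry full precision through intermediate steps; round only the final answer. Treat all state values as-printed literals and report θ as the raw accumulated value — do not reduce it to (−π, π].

(15.6048, 7.2064, 2.5381, 4.2100)

after step 1 (δ=0.14, a=-2.6): (16.117073, 6.831006, 2.539917, 4.370000)
after step 2 (δ=-0.39, a=-3.8): (15.936944, 6.954682, 2.483782, 4.180000)
after step 3 (δ=0.14, a=-0.5): (15.771555, 7.082462, 2.502190, 4.155000)
after step 4 (δ=0.27, a=1.1): (15.604846, 7.206430, 2.538126, 4.210000)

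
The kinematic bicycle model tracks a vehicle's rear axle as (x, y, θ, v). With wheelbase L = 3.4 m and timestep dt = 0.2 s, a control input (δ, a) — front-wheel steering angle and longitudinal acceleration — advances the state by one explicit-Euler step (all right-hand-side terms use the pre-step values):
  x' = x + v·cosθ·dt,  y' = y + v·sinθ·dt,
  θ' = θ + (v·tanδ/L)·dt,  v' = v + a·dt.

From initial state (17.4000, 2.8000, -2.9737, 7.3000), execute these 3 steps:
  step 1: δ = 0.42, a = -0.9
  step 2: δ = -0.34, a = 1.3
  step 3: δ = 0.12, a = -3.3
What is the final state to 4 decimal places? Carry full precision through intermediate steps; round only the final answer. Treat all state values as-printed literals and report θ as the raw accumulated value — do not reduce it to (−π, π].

after step 1 (δ=0.42, a=-0.9): (15.960529, 2.556027, -2.781936, 7.120000)
after step 2 (δ=-0.34, a=1.3): (14.627639, 2.054846, -2.930090, 7.380000)
after step 3 (δ=0.12, a=-3.3): (13.184530, 1.744991, -2.877744, 6.720000)

(13.1845, 1.7450, -2.8777, 6.7200)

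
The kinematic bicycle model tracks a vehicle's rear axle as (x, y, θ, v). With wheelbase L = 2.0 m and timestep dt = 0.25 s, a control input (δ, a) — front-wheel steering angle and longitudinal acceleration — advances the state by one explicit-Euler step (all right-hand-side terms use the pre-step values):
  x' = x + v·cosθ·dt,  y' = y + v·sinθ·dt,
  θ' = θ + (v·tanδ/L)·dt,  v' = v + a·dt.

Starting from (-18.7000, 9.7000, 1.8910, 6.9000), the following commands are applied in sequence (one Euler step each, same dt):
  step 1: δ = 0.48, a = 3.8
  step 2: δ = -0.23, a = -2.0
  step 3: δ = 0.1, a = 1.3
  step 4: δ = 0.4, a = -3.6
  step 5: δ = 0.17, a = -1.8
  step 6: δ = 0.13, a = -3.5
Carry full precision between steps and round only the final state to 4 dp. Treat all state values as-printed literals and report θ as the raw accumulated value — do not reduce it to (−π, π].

after step 1 (δ=0.48, a=3.8): (-19.242961, 11.337321, 2.340027, 7.850000)
after step 2 (δ=-0.23, a=-2.0): (-20.608042, 12.747271, 2.110274, 7.350000)
after step 3 (δ=0.1, a=1.3): (-21.551943, 14.323804, 2.202456, 7.675000)
after step 4 (δ=0.4, a=-3.6): (-22.684936, 15.872329, 2.608073, 6.775000)
after step 5 (δ=0.17, a=-1.8): (-24.143293, 16.733713, 2.753445, 6.325000)
after step 6 (δ=0.13, a=-3.5): (-25.606917, 17.332176, 2.856809, 5.450000)

(-25.6069, 17.3322, 2.8568, 5.4500)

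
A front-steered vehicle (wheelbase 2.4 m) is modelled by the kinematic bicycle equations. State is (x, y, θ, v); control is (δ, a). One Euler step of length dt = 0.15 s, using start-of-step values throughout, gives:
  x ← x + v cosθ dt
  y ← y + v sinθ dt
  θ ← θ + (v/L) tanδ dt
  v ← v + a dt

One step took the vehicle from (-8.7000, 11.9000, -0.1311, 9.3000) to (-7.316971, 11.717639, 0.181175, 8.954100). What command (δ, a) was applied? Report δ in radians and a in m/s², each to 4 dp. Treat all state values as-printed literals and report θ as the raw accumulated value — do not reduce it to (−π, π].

a = (v'−v)/dt = (-0.345900)/0.15 = -2.3060
Δθ = θ'−θ = 0.312275;  (v·dt/L) = 9.3000·0.15/2.4 = 0.581250
tan δ = Δθ·L/(v·dt) = 0.537247  →  δ = 0.4930

δ = 0.4930, a = -2.3060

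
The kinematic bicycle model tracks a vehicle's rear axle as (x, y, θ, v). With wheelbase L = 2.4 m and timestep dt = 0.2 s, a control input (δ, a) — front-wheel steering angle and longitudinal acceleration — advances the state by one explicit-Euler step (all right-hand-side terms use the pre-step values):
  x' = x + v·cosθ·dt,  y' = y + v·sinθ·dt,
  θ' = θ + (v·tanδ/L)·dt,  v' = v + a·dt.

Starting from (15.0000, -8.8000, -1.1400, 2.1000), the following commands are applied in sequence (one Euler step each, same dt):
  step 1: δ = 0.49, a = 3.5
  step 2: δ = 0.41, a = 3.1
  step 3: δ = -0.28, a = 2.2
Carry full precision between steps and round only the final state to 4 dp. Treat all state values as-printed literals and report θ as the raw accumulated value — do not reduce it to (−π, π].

after step 1 (δ=0.49, a=3.5): (15.175390, -9.181626, -1.046657, 2.800000)
after step 2 (δ=0.41, a=3.1): (15.455652, -9.666449, -0.945243, 3.420000)
after step 3 (δ=-0.28, a=2.2): (15.856165, -10.220926, -1.027196, 3.860000)

(15.8562, -10.2209, -1.0272, 3.8600)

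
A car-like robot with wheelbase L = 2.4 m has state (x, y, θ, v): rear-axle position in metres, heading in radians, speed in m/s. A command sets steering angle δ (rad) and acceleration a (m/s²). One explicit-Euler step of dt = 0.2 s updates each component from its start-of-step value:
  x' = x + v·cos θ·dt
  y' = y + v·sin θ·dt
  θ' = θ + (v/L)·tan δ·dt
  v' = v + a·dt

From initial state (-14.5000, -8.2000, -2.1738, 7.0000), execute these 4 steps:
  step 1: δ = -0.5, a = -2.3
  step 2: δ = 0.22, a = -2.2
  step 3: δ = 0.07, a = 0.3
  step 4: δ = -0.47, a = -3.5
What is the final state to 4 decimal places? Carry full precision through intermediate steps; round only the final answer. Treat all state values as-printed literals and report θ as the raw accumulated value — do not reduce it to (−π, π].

(-18.0634, -11.8834, -2.5957, 5.4600)

after step 1 (δ=-0.5, a=-2.3): (-15.293967, -9.353090, -2.492476, 6.540000)
after step 2 (δ=0.22, a=-2.2): (-16.335943, -10.143753, -2.370604, 6.100000)
after step 3 (δ=0.07, a=0.3): (-17.210954, -10.993904, -2.334962, 6.160000)
after step 4 (δ=-0.47, a=-3.5): (-18.063418, -11.883358, -2.595718, 5.460000)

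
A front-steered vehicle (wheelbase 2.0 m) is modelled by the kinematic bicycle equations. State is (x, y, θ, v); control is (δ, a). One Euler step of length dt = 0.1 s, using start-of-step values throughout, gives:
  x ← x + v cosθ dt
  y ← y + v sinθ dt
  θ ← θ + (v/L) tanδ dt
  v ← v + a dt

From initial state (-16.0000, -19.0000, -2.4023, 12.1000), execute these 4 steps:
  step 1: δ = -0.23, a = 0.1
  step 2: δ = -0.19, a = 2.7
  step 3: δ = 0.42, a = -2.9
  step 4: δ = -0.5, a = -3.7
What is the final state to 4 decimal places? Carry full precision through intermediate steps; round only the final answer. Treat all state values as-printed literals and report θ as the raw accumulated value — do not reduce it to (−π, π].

after step 1 (δ=-0.23, a=0.1): (-16.894124, -19.815256, -2.543957, 12.110000)
after step 2 (δ=-0.19, a=2.7): (-17.895219, -20.496673, -2.660406, 12.380000)
after step 3 (δ=0.42, a=-2.9): (-18.992640, -21.069658, -2.383978, 12.090000)
after step 4 (δ=-0.5, a=-3.7): (-19.870951, -21.900472, -2.714218, 11.720000)

(-19.8710, -21.9005, -2.7142, 11.7200)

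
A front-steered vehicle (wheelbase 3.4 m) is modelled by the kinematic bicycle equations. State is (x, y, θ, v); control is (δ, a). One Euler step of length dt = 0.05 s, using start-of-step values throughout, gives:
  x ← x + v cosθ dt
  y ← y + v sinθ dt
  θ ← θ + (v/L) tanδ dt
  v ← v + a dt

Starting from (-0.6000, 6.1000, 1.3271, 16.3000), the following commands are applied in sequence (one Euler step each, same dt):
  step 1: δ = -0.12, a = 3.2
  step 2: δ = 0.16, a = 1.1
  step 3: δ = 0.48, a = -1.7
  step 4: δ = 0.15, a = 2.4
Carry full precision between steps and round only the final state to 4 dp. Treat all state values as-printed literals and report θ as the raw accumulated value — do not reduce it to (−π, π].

after step 1 (δ=-0.12, a=3.2): (-0.403348, 6.890919, 1.298196, 16.460000)
after step 2 (δ=0.16, a=1.1): (-0.181766, 7.683529, 1.337260, 16.515000)
after step 3 (δ=0.48, a=-1.7): (0.009329, 8.486863, 1.463699, 16.430000)
after step 4 (δ=0.15, a=2.4): (0.097141, 9.303657, 1.500216, 16.550000)

(0.0971, 9.3037, 1.5002, 16.5500)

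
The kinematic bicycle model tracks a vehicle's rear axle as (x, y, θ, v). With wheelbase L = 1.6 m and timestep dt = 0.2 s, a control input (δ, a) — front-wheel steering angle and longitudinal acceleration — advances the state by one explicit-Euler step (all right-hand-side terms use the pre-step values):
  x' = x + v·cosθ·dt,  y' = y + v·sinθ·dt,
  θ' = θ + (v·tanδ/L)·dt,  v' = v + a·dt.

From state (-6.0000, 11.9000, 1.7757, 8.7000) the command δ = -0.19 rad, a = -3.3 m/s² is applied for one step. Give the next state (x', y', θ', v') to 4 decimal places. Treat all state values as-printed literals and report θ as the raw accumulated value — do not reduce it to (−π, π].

x' = -6.0000 + 8.7000·cos(1.7757)·0.2 = -6.3540
y' = 11.9000 + 8.7000·sin(1.7757)·0.2 = 13.6036
θ' = 1.7757 + (8.7000/1.6)·tan(-0.19)·0.2 = 1.5666
v' = 8.7000 − 3.3000·0.2 = 8.0400

(-6.3540, 13.6036, 1.5666, 8.0400)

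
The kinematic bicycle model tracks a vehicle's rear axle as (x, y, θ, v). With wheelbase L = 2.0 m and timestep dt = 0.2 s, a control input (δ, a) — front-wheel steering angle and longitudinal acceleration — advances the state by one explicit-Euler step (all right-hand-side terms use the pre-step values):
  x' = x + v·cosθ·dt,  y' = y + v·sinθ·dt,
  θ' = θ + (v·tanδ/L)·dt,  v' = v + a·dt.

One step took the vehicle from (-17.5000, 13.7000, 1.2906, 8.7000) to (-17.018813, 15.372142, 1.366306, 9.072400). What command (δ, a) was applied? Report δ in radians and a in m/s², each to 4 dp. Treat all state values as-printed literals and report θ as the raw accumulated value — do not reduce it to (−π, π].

a = (v'−v)/dt = (0.372400)/0.2 = 1.8620
Δθ = θ'−θ = 0.075706;  (v·dt/L) = 8.7000·0.2/2.0 = 0.870000
tan δ = Δθ·L/(v·dt) = 0.087018  →  δ = 0.0868

δ = 0.0868, a = 1.8620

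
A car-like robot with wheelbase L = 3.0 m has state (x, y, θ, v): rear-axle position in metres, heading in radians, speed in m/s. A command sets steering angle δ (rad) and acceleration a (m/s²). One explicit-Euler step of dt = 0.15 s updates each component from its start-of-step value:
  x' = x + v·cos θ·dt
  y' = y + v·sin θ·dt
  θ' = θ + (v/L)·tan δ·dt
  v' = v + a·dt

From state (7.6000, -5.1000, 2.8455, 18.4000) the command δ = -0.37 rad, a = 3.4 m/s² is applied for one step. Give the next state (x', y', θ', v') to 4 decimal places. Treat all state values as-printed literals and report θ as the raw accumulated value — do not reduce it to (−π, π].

x' = 7.6000 + 18.4000·cos(2.8455)·0.15 = 4.9601
y' = -5.1000 + 18.4000·sin(2.8455)·0.15 = -4.2947
θ' = 2.8455 + (18.4000/3.0)·tan(-0.37)·0.15 = 2.4887
v' = 18.4000 + 3.4000·0.15 = 18.9100

(4.9601, -4.2947, 2.4887, 18.9100)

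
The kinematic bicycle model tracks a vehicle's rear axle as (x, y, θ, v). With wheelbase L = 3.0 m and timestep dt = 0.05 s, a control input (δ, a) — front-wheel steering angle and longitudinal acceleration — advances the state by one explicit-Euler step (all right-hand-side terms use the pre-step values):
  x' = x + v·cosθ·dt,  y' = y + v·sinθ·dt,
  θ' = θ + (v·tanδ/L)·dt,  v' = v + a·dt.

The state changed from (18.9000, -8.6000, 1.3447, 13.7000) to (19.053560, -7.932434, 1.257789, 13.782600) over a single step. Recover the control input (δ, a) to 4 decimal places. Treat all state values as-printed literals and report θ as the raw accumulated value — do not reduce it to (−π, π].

a = (v'−v)/dt = (0.082600)/0.05 = 1.6520
Δθ = θ'−θ = -0.086911;  (v·dt/L) = 13.7000·0.05/3.0 = 0.228333
tan δ = Δθ·L/(v·dt) = -0.380632  →  δ = -0.3637

δ = -0.3637, a = 1.6520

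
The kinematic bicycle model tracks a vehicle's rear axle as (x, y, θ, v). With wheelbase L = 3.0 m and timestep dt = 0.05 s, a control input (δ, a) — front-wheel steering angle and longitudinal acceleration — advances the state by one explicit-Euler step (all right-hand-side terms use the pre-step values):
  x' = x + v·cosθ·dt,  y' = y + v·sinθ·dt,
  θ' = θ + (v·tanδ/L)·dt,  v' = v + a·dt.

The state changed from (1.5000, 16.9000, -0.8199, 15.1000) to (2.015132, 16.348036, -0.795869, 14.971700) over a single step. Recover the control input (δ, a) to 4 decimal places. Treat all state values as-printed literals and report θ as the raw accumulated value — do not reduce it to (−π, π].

a = (v'−v)/dt = (-0.128300)/0.05 = -2.5660
Δθ = θ'−θ = 0.024031;  (v·dt/L) = 15.1000·0.05/3.0 = 0.251667
tan δ = Δθ·L/(v·dt) = 0.095487  →  δ = 0.0952

δ = 0.0952, a = -2.5660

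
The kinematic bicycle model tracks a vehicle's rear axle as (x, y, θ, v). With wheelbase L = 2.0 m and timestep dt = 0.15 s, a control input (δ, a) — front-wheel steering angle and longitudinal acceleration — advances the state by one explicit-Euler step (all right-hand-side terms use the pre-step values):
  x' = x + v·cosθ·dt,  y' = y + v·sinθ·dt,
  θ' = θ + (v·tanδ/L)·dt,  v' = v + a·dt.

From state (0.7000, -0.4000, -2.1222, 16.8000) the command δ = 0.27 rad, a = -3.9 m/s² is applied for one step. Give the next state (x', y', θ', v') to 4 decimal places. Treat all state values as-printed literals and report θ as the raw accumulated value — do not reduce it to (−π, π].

(-0.6202, -2.5465, -1.7735, 16.2150)

x' = 0.7000 + 16.8000·cos(-2.1222)·0.15 = -0.6202
y' = -0.4000 + 16.8000·sin(-2.1222)·0.15 = -2.5465
θ' = -2.1222 + (16.8000/2.0)·tan(0.27)·0.15 = -1.7735
v' = 16.8000 − 3.9000·0.15 = 16.2150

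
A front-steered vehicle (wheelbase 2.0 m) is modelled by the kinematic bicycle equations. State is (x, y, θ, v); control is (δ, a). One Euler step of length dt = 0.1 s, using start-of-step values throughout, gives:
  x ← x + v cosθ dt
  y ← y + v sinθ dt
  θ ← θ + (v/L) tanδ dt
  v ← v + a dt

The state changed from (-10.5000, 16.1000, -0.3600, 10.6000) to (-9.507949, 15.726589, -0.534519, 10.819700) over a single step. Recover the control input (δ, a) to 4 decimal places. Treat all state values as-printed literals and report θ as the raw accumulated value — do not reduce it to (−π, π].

δ = -0.3181, a = 2.1970

a = (v'−v)/dt = (0.219700)/0.1 = 2.1970
Δθ = θ'−θ = -0.174519;  (v·dt/L) = 10.6000·0.1/2.0 = 0.530000
tan δ = Δθ·L/(v·dt) = -0.329281  →  δ = -0.3181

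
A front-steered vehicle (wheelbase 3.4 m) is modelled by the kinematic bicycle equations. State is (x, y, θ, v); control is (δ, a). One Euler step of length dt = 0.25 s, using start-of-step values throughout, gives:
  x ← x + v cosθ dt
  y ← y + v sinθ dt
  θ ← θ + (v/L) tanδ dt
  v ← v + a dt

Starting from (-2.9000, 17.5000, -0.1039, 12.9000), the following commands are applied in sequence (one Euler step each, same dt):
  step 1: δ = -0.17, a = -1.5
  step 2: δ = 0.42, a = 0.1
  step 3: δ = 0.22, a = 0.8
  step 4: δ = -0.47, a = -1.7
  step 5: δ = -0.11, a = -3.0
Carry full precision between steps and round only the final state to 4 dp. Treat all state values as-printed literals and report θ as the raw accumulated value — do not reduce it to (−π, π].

(12.4833, 17.5028, -0.2254, 11.5750)

after step 1 (δ=-0.17, a=-1.5): (0.307608, 17.165525, -0.266722, 12.525000)
after step 2 (δ=0.42, a=0.1): (3.328138, 16.340220, 0.144552, 12.550000)
after step 3 (δ=0.22, a=0.8): (6.432915, 16.792175, 0.350907, 12.750000)
after step 4 (δ=-0.47, a=-1.7): (9.426174, 17.887876, -0.125311, 12.325000)
after step 5 (δ=-0.11, a=-3.0): (12.483263, 17.502771, -0.225403, 11.575000)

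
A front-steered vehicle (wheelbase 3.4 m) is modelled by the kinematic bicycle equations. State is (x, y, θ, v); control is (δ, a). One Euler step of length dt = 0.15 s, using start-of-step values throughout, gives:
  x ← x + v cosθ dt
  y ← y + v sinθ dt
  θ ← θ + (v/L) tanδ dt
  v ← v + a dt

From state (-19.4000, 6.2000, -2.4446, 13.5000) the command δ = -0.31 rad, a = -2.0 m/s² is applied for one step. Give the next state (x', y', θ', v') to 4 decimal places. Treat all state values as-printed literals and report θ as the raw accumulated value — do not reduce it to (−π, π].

x' = -19.4000 + 13.5000·cos(-2.4446)·0.15 = -20.9527
y' = 6.2000 + 13.5000·sin(-2.4446)·0.15 = 4.9001
θ' = -2.4446 + (13.5000/3.4)·tan(-0.31)·0.15 = -2.6354
v' = 13.5000 − 2.0000·0.15 = 13.2000

(-20.9527, 4.9001, -2.6354, 13.2000)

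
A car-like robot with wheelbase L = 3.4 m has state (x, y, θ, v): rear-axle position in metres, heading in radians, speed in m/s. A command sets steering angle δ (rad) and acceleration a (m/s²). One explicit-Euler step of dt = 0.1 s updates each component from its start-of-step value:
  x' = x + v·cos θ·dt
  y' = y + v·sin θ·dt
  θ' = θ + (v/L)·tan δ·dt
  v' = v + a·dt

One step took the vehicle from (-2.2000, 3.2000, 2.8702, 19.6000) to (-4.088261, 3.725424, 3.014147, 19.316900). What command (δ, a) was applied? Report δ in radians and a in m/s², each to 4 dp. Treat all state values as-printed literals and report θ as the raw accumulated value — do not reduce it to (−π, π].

δ = 0.2447, a = -2.8310

a = (v'−v)/dt = (-0.283100)/0.1 = -2.8310
Δθ = θ'−θ = 0.143947;  (v·dt/L) = 19.6000·0.1/3.4 = 0.576471
tan δ = Δθ·L/(v·dt) = 0.249704  →  δ = 0.2447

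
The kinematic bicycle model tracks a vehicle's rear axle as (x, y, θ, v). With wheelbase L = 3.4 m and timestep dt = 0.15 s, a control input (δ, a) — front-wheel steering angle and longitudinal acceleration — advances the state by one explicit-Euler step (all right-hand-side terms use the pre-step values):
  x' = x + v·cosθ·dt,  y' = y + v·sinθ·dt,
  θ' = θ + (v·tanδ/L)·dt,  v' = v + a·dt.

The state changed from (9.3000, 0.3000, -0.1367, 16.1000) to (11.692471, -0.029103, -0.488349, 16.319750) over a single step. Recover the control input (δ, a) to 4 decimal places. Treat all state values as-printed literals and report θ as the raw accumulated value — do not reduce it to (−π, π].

a = (v'−v)/dt = (0.219750)/0.15 = 1.4650
Δθ = θ'−θ = -0.351649;  (v·dt/L) = 16.1000·0.15/3.4 = 0.710294
tan δ = Δθ·L/(v·dt) = -0.495075  →  δ = -0.4597

δ = -0.4597, a = 1.4650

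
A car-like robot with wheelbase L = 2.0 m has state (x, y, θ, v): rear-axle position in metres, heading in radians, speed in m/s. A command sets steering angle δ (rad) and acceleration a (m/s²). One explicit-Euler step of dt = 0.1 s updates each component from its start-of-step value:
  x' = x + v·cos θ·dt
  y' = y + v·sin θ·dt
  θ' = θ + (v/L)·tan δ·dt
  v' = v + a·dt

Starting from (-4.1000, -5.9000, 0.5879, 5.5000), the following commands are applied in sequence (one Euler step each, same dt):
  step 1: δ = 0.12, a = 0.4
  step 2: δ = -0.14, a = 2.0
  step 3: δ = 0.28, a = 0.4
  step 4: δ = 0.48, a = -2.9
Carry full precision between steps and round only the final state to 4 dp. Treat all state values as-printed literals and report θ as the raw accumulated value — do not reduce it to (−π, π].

(-2.2573, -4.6006, 0.8150, 5.4900)

after step 1 (δ=0.12, a=0.4): (-3.642341, -5.594962, 0.621059, 5.540000)
after step 2 (δ=-0.14, a=2.0): (-3.191794, -5.272591, 0.582024, 5.740000)
after step 3 (δ=0.28, a=0.4): (-2.712302, -4.957054, 0.664552, 5.780000)
after step 4 (δ=0.48, a=-2.9): (-2.257304, -4.600598, 0.815009, 5.490000)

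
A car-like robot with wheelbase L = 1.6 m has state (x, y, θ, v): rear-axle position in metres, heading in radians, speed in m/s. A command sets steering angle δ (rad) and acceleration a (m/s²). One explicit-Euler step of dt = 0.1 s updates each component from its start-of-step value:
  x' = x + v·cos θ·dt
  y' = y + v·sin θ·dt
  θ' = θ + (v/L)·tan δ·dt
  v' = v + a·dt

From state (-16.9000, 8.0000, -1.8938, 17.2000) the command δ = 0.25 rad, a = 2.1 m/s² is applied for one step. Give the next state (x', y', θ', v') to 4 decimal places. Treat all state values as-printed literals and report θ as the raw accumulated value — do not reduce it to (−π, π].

(-17.4460, 6.3689, -1.6193, 17.4100)

x' = -16.9000 + 17.2000·cos(-1.8938)·0.1 = -17.4460
y' = 8.0000 + 17.2000·sin(-1.8938)·0.1 = 6.3689
θ' = -1.8938 + (17.2000/1.6)·tan(0.25)·0.1 = -1.6193
v' = 17.2000 + 2.1000·0.1 = 17.4100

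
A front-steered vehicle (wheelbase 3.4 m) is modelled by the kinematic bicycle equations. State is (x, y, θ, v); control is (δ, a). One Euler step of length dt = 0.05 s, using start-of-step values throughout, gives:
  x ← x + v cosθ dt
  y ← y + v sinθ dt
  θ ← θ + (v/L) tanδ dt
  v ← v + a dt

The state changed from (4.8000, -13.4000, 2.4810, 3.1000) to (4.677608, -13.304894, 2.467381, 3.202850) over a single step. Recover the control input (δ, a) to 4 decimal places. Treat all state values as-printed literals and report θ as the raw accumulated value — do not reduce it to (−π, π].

δ = -0.2903, a = 2.0570

a = (v'−v)/dt = (0.102850)/0.05 = 2.0570
Δθ = θ'−θ = -0.013619;  (v·dt/L) = 3.1000·0.05/3.4 = 0.045588
tan δ = Δθ·L/(v·dt) = -0.298739  →  δ = -0.2903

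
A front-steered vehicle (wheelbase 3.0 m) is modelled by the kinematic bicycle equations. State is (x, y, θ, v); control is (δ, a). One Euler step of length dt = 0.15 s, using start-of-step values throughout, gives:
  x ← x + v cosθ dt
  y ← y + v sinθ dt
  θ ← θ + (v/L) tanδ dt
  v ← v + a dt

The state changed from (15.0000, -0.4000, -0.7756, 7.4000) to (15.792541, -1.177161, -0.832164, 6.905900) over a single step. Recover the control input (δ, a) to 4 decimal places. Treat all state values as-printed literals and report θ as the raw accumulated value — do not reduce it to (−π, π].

δ = -0.1517, a = -3.2940

a = (v'−v)/dt = (-0.494100)/0.15 = -3.2940
Δθ = θ'−θ = -0.056564;  (v·dt/L) = 7.4000·0.15/3.0 = 0.370000
tan δ = Δθ·L/(v·dt) = -0.152876  →  δ = -0.1517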